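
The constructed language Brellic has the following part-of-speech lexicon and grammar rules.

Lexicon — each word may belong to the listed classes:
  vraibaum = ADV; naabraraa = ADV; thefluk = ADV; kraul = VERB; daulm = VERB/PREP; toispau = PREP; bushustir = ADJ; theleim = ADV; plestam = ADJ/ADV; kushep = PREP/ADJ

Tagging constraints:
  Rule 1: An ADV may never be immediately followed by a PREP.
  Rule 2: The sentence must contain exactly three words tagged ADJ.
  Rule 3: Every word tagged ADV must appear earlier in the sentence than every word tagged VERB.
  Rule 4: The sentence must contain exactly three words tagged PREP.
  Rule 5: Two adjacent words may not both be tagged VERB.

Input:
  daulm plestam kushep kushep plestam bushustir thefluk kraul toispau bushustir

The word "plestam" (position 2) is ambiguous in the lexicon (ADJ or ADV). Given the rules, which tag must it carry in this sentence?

ADV

Candidates per position — 1:daulm {VERB,PREP}; 2:plestam {ADJ,ADV}; 3:kushep {PREP,ADJ}; 4:kushep {PREP,ADJ}; 5:plestam {ADJ,ADV}; 6:bushustir {ADJ}; 7:thefluk {ADV}; 8:kraul {VERB}; 9:toispau {PREP}; 10:bushustir {ADJ}.
Position 1: VERB is ruled out by rule 3; that leaves PREP.
Position 2: the remaining choice is settled jointly with positions 3, 4, 5 — only ADV at position 2 is part of a tagging that satisfies every rule.
That leaves exactly one tagging: PREP ADV ADJ PREP ADV ADJ ADV VERB PREP ADJ.
Checking: rule 1 satisfied; rule 2 satisfied; rule 3 satisfied; rule 4 satisfied; rule 5 satisfied.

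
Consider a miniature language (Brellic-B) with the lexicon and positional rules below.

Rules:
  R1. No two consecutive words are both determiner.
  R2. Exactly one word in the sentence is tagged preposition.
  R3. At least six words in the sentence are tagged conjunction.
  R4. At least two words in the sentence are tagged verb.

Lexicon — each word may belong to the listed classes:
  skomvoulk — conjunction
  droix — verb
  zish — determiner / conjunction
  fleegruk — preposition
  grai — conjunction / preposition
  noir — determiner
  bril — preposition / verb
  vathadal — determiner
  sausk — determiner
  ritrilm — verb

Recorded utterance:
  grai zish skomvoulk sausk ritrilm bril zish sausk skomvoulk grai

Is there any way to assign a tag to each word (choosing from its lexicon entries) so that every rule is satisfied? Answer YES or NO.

Candidates per position — 1:grai {conjunction,preposition}; 2:zish {determiner,conjunction}; 3:skomvoulk {conjunction}; 4:sausk {determiner}; 5:ritrilm {verb}; 6:bril {preposition,verb}; 7:zish {determiner,conjunction}; 8:sausk {determiner}; 9:skomvoulk {conjunction}; 10:grai {conjunction,preposition}.
Every candidate sequence violates at least one rule; no consistent tagging exists.

NO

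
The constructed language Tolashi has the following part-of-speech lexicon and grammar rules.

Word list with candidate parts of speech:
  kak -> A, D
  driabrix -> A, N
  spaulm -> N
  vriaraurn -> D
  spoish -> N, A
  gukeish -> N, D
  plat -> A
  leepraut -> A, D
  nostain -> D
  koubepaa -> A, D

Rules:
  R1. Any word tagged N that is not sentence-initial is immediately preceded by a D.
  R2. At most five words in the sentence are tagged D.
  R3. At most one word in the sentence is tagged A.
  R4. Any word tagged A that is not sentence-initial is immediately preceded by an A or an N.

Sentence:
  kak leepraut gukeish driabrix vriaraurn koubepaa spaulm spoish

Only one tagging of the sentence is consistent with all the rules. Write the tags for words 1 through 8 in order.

D D D N D D N A

Candidates per position — 1:kak {A,D}; 2:leepraut {A,D}; 3:gukeish {N,D}; 4:driabrix {A,N}; 5:vriaraurn {D}; 6:koubepaa {A,D}; 7:spaulm {N}; 8:spoish {N,A}.
At position 6, choosing A makes rule 1 impossible to satisfy; hence D.
At position 8, choosing N makes rule 1 impossible to satisfy; hence A.
At position 1, choosing A makes rule 3 impossible to satisfy; hence D.
At position 2, choosing A makes rule 3 impossible to satisfy; hence D.
At position 4, choosing A makes rule 3 impossible to satisfy; hence N.
At position 3, choosing N makes rule 1 impossible to satisfy; hence D.
That leaves exactly one tagging: D D D N D D N A.
Verifying each rule — rule 1 ok; rule 2 ok; rule 3 ok; rule 4 ok.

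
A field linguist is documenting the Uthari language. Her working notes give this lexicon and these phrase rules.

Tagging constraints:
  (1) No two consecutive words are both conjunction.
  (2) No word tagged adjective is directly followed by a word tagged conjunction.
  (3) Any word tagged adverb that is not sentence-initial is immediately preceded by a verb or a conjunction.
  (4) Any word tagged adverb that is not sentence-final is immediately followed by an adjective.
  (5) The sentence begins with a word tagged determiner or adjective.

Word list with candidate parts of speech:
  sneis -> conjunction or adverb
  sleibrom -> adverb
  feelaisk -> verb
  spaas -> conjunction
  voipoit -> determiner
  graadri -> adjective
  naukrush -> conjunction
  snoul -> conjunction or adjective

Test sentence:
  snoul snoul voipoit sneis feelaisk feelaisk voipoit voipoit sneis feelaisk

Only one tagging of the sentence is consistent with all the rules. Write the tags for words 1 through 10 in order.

adjective adjective determiner conjunction verb verb determiner determiner conjunction verb

Candidates per position — 1:snoul {conjunction,adjective}; 2:snoul {conjunction,adjective}; 3:voipoit {determiner}; 4:sneis {conjunction,adverb}; 5:feelaisk {verb}; 6:feelaisk {verb}; 7:voipoit {determiner}; 8:voipoit {determiner}; 9:sneis {conjunction,adverb}; 10:feelaisk {verb}.
Position 1: tagging it conjunction would leave rule 5 unsatisfiable, so it must be adjective.
Position 2: tagging it conjunction would leave rule 2 unsatisfiable, so it must be adjective.
Position 4: tagging it adverb would leave rule 3 unsatisfiable, so it must be conjunction.
Position 9: tagging it adverb would leave rule 3 unsatisfiable, so it must be conjunction.
So the tagging must be: adjective adjective determiner conjunction verb verb determiner determiner conjunction verb.
Checking: rule 1 ✓; rule 2 ✓; rule 3 ✓; rule 4 ✓; rule 5 ✓.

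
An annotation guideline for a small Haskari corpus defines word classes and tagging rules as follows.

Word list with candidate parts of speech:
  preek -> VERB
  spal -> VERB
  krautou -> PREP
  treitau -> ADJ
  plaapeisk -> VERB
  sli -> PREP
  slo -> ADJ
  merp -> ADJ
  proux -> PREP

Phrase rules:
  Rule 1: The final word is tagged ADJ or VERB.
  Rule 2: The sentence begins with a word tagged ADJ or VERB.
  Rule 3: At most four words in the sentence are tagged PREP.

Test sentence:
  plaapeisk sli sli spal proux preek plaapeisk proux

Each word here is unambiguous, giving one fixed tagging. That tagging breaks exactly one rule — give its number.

Fixed tagging: VERB PREP PREP VERB PREP VERB VERB PREP.
Applying the rules: R1 fails, R2 ok, R3 ok.
Only rule 1 fails.

1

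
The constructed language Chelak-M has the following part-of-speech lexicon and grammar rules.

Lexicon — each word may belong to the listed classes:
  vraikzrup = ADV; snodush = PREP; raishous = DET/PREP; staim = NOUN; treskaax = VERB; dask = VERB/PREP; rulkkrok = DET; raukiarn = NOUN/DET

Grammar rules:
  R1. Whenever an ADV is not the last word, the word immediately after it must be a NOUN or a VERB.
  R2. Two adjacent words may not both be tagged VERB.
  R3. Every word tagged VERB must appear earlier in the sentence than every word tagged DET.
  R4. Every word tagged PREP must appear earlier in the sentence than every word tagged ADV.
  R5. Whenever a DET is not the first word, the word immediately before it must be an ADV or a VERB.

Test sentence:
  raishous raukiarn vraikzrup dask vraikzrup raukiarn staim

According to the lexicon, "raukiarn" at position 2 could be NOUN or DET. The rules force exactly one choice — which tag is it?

Candidates per position — 1:raishous {DET,PREP}; 2:raukiarn {NOUN,DET}; 3:vraikzrup {ADV}; 4:dask {VERB,PREP}; 5:vraikzrup {ADV}; 6:raukiarn {NOUN,DET}; 7:staim {NOUN}.
Position 2: DET is ruled out by rule 5; that leaves NOUN.
Position 4: PREP is ruled out by rule 1; that leaves VERB.
Position 6: DET is ruled out by rule 1; that leaves NOUN.
Position 1: DET is ruled out by rule 3; that leaves PREP.
The only consistent sequence is: PREP NOUN ADV VERB ADV NOUN NOUN.
Check: rule 1 satisfied; rule 2 satisfied; rule 3 satisfied; rule 4 satisfied; rule 5 satisfied.

NOUN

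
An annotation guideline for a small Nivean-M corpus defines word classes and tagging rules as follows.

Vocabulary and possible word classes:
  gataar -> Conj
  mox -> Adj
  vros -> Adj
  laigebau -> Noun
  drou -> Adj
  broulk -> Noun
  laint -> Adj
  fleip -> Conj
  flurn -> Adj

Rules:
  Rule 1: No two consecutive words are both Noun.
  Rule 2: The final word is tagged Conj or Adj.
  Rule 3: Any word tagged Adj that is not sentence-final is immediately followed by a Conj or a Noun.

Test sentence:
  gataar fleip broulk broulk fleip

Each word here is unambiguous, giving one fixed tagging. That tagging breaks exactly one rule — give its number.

Fixed tagging: Conj Conj Noun Noun Conj.
Applying the rules: R1 fail, R2 pass, R3 pass.
Only rule 1 fails.

1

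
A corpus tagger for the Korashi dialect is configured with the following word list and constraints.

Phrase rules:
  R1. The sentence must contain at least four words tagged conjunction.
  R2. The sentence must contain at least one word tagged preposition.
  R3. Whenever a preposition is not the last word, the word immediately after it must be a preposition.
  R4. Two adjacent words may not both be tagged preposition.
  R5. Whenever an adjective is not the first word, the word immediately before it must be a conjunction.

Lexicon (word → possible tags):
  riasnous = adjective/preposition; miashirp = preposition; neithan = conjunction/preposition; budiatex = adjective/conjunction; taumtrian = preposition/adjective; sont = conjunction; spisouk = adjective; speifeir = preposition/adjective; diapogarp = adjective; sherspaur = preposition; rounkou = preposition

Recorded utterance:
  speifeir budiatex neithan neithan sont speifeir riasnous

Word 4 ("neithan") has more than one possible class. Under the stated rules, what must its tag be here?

conjunction

Candidates per position — 1:speifeir {preposition,adjective}; 2:budiatex {adjective,conjunction}; 3:neithan {conjunction,preposition}; 4:neithan {conjunction,preposition}; 5:sont {conjunction}; 6:speifeir {preposition,adjective}; 7:riasnous {adjective,preposition}.
If word 1 were preposition, no tagging could satisfy rule 3; so word 1 is adjective.
If word 2 were adjective, no tagging could satisfy rule 1; so word 2 is conjunction.
If word 3 were preposition, no tagging could satisfy rule 1; so word 3 is conjunction.
If word 4 were preposition, no tagging could satisfy rule 1; so word 4 is conjunction.
If word 7 were adjective, no tagging could satisfy rule 5; so word 7 is preposition.
If word 6 were preposition, no tagging could satisfy rule 4; so word 6 is adjective.
The unique satisfying tagging is: adjective conjunction conjunction conjunction conjunction adjective preposition.
Checking: rule 1 satisfied; rule 2 satisfied; rule 3 satisfied; rule 4 satisfied; rule 5 satisfied.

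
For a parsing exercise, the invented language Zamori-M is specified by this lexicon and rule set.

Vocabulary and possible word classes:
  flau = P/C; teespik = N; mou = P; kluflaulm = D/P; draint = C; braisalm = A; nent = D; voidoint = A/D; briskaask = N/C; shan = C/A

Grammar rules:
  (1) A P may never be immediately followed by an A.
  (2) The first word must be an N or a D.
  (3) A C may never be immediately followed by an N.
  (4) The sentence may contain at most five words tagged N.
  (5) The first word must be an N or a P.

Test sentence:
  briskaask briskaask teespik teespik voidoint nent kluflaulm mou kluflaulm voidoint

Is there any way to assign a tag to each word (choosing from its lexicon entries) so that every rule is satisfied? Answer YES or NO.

Candidates per position — 1:briskaask {N,C}; 2:briskaask {N,C}; 3:teespik {N}; 4:teespik {N}; 5:voidoint {A,D}; 6:nent {D}; 7:kluflaulm {D,P}; 8:mou {P}; 9:kluflaulm {D,P}; 10:voidoint {A,D}.
One satisfying assignment: N N N N D D P P D D.
Checking: rule 1 satisfied; rule 2 satisfied; rule 3 satisfied; rule 4 satisfied; rule 5 satisfied.

YES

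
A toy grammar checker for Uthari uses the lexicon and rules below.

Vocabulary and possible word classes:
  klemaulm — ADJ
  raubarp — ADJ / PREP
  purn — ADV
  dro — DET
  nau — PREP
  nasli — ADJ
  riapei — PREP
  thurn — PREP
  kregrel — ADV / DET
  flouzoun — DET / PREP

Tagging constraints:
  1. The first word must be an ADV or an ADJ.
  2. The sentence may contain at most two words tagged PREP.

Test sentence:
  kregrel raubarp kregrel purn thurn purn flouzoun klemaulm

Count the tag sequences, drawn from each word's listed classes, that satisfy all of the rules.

Candidates per position — 1:kregrel {ADV,DET}; 2:raubarp {ADJ,PREP}; 3:kregrel {ADV,DET}; 4:purn {ADV}; 5:thurn {PREP}; 6:purn {ADV}; 7:flouzoun {DET,PREP}; 8:klemaulm {ADJ}.
There are 16 candidate sequences in total.
Checking each against the rules leaves 6 sequences.
Count = 6.

6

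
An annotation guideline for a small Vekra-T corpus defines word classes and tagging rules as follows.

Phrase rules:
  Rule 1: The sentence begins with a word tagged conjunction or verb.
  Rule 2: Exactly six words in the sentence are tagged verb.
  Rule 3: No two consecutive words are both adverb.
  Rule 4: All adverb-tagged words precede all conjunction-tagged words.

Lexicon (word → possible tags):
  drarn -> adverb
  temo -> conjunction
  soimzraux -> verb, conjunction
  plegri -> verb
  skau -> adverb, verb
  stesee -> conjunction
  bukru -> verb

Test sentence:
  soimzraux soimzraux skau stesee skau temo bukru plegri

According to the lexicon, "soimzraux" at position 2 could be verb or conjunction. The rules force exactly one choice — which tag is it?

verb

Candidates per position — 1:soimzraux {verb,conjunction}; 2:soimzraux {verb,conjunction}; 3:skau {adverb,verb}; 4:stesee {conjunction}; 5:skau {adverb,verb}; 6:temo {conjunction}; 7:bukru {verb}; 8:plegri {verb}.
If word 1 were conjunction, no tagging could satisfy rule 2; so word 1 is verb.
If word 2 were conjunction, no tagging could satisfy rule 2; so word 2 is verb.
If word 3 were adverb, no tagging could satisfy rule 2; so word 3 is verb.
If word 5 were adverb, no tagging could satisfy rule 2; so word 5 is verb.
That leaves exactly one tagging: verb verb verb conjunction verb conjunction verb verb.
Rule-by-rule: rule 1 satisfied; rule 2 satisfied; rule 3 satisfied; rule 4 satisfied.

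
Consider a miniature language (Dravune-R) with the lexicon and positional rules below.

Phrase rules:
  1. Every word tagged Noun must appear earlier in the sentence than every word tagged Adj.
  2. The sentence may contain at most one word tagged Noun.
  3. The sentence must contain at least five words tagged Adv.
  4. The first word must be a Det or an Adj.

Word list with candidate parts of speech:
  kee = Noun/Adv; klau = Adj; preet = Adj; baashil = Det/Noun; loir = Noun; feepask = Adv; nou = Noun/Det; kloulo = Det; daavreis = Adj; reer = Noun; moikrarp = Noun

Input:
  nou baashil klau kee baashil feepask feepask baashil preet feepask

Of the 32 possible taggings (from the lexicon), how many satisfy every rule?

0

Candidates per position — 1:nou {Noun,Det}; 2:baashil {Det,Noun}; 3:klau {Adj}; 4:kee {Noun,Adv}; 5:baashil {Det,Noun}; 6:feepask {Adv}; 7:feepask {Adv}; 8:baashil {Det,Noun}; 9:preet {Adj}; 10:feepask {Adv}.
There are 32 candidate sequences in total.
Rule 3 cannot be satisfied by any choice of tags from the lexicon.
So there is no consistent tagging.
Count = 0.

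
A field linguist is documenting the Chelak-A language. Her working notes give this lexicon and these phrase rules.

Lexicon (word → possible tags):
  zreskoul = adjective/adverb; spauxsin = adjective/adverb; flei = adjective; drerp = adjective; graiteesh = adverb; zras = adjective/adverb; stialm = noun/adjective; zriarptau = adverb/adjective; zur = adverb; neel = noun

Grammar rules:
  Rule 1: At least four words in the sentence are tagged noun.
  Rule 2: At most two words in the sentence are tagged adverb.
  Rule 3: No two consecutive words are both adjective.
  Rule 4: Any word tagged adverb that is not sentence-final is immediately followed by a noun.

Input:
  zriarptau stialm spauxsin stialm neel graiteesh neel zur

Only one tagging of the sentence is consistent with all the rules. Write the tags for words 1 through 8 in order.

adjective noun adjective noun noun adverb noun adverb

Candidates per position — 1:zriarptau {adverb,adjective}; 2:stialm {noun,adjective}; 3:spauxsin {adjective,adverb}; 4:stialm {noun,adjective}; 5:neel {noun}; 6:graiteesh {adverb}; 7:neel {noun}; 8:zur {adverb}.
Position 1: tagging it adverb would leave rule 2 unsatisfiable, so it must be adjective.
Position 2: tagging it adjective would leave rule 1 unsatisfiable, so it must be noun.
Position 3: tagging it adverb would leave rule 2 unsatisfiable, so it must be adjective.
Position 4: tagging it adjective would leave rule 1 unsatisfiable, so it must be noun.
So the tagging must be: adjective noun adjective noun noun adverb noun adverb.
Verifying each rule — rule 1 ok; rule 2 ok; rule 3 ok; rule 4 ok.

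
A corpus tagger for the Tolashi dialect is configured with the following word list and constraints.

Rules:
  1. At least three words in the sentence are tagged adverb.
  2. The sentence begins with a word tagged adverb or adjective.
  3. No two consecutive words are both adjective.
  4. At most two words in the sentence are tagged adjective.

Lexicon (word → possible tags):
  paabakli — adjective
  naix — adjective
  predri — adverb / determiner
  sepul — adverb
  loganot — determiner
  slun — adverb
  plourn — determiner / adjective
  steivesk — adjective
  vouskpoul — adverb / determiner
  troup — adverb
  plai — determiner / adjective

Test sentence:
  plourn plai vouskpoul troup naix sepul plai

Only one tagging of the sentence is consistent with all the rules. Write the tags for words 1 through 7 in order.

adjective determiner adverb adverb adjective adverb determiner

Candidates per position — 1:plourn {determiner,adjective}; 2:plai {determiner,adjective}; 3:vouskpoul {adverb,determiner}; 4:troup {adverb}; 5:naix {adjective}; 6:sepul {adverb}; 7:plai {determiner,adjective}.
Word 1 cannot be determiner — rule 2 would then fail for every completion. It is adjective.
Word 2 cannot be adjective — rule 3 would then fail for every completion. It is determiner.
Word 3 cannot be determiner — rule 1 would then fail for every completion. It is adverb.
Word 7 cannot be adjective — rule 4 would then fail for every completion. It is determiner.
The unique satisfying tagging is: adjective determiner adverb adverb adjective adverb determiner.
Rule-by-rule: rule 1 satisfied; rule 2 satisfied; rule 3 satisfied; rule 4 satisfied.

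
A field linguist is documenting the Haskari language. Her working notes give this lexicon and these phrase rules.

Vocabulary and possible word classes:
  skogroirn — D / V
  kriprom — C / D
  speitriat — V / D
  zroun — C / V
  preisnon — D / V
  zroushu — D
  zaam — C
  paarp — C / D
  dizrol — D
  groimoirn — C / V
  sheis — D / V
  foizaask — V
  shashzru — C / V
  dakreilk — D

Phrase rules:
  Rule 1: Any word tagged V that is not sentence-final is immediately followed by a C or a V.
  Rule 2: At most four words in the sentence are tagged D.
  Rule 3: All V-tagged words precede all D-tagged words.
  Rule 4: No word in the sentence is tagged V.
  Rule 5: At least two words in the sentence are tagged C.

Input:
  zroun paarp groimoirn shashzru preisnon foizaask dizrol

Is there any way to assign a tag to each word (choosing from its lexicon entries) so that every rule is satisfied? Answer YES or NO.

Candidates per position — 1:zroun {C,V}; 2:paarp {C,D}; 3:groimoirn {C,V}; 4:shashzru {C,V}; 5:preisnon {D,V}; 6:foizaask {V}; 7:dizrol {D}.
Rule 1 cannot be satisfied by any choice of tags from the lexicon.
So there is no consistent tagging.

NO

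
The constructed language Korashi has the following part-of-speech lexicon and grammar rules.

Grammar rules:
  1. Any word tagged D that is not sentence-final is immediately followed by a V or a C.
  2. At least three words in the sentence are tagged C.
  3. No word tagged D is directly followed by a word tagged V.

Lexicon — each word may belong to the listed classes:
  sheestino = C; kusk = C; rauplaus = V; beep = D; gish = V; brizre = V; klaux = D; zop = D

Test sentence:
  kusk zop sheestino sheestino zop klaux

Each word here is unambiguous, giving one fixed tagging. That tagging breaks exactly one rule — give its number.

Fixed tagging: C D C C D D.
Rule check: R1 violated, R2 holds, R3 holds.
Only rule 1 fails.

1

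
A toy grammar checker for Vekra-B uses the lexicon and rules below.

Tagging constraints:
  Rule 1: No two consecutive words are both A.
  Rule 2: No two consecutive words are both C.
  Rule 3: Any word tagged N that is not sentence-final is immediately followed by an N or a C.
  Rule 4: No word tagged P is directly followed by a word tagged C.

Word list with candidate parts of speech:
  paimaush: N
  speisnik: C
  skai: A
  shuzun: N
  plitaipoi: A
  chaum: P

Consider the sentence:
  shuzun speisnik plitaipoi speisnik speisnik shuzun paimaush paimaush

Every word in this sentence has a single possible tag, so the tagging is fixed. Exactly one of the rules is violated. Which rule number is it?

Fixed tagging: N C A C C N N N.
Applying the rules: R1 ✓, R2 ✗, R3 ✓, R4 ✓.
Only rule 2 fails.

2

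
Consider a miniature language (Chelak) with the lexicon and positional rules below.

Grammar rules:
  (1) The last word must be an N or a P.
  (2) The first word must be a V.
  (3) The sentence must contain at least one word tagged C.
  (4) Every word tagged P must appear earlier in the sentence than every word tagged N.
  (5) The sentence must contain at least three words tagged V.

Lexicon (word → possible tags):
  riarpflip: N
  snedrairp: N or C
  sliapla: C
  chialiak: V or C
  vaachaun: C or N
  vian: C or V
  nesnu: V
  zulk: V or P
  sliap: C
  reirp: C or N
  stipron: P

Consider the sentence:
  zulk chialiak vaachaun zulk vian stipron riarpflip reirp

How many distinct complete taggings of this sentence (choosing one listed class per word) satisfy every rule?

4

Candidates per position — 1:zulk {V,P}; 2:chialiak {V,C}; 3:vaachaun {C,N}; 4:zulk {V,P}; 5:vian {C,V}; 6:stipron {P}; 7:riarpflip {N}; 8:reirp {C,N}.
There are 64 candidate sequences in total.
The sequences that satisfy every rule: V V C V C P N N; V V C V V P N N; V V C P V P N N; V C C V V P N N.
Count = 4.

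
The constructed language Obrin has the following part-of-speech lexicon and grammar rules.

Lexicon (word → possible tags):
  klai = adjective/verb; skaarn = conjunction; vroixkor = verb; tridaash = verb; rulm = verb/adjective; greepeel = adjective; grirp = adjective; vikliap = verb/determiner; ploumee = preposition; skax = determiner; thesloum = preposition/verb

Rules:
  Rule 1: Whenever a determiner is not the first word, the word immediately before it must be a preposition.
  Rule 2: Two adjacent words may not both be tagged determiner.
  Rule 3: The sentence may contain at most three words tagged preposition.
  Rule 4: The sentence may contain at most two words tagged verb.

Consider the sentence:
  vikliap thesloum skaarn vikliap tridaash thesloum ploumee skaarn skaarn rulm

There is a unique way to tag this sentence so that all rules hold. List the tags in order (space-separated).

determiner preposition conjunction verb verb preposition preposition conjunction conjunction adjective

Candidates per position — 1:vikliap {verb,determiner}; 2:thesloum {preposition,verb}; 3:skaarn {conjunction}; 4:vikliap {verb,determiner}; 5:tridaash {verb}; 6:thesloum {preposition,verb}; 7:ploumee {preposition}; 8:skaarn {conjunction}; 9:skaarn {conjunction}; 10:rulm {verb,adjective}.
Position 4: tagging it determiner would leave rule 1 unsatisfiable, so it must be verb.
Position 6: tagging it verb would leave rule 4 unsatisfiable, so it must be preposition.
Position 10: tagging it verb would leave rule 4 unsatisfiable, so it must be adjective.
Position 1: tagging it verb would leave rule 4 unsatisfiable, so it must be determiner.
Position 2: tagging it verb would leave rule 4 unsatisfiable, so it must be preposition.
The unique satisfying tagging is: determiner preposition conjunction verb verb preposition preposition conjunction conjunction adjective.
Checking: rule 1 ok; rule 2 ok; rule 3 ok; rule 4 ok.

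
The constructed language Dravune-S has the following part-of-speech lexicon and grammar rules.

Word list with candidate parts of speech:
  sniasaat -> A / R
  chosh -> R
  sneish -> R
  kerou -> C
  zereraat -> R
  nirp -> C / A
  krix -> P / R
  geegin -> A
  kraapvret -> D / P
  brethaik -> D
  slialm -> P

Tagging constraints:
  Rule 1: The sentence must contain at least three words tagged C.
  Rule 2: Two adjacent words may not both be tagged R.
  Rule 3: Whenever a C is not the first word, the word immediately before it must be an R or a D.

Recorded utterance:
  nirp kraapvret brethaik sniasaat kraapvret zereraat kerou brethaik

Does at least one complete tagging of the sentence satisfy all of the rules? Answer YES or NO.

NO

Candidates per position — 1:nirp {C,A}; 2:kraapvret {D,P}; 3:brethaik {D}; 4:sniasaat {A,R}; 5:kraapvret {D,P}; 6:zereraat {R}; 7:kerou {C}; 8:brethaik {D}.
Rule 1 cannot be satisfied by any choice of tags from the lexicon.
So there is no consistent tagging.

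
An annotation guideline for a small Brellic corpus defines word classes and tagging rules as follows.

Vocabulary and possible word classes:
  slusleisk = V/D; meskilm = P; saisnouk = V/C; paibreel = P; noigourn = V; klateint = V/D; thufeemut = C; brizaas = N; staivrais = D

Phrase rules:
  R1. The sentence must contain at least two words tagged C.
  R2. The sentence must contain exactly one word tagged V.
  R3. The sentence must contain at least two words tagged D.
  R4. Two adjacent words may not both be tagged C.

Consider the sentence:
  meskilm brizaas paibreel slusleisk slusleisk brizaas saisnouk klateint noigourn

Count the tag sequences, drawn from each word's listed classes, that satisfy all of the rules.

0

Candidates per position — 1:meskilm {P}; 2:brizaas {N}; 3:paibreel {P}; 4:slusleisk {V,D}; 5:slusleisk {V,D}; 6:brizaas {N}; 7:saisnouk {V,C}; 8:klateint {V,D}; 9:noigourn {V}.
There are 16 candidate sequences in total.
Rule 1 cannot be satisfied by any choice of tags from the lexicon.
So there is no consistent tagging.
Count = 0.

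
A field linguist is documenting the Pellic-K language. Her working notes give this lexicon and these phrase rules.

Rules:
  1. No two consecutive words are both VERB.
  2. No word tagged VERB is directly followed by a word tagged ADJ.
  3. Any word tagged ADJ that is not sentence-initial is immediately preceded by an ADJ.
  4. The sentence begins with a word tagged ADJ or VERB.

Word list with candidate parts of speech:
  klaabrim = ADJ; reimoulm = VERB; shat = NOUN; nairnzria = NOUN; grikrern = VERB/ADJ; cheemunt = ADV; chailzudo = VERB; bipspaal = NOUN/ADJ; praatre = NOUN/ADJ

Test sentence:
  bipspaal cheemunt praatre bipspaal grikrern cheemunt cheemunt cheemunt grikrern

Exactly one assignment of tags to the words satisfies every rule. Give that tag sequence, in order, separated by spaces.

Candidates per position — 1:bipspaal {NOUN,ADJ}; 2:cheemunt {ADV}; 3:praatre {NOUN,ADJ}; 4:bipspaal {NOUN,ADJ}; 5:grikrern {VERB,ADJ}; 6:cheemunt {ADV}; 7:cheemunt {ADV}; 8:cheemunt {ADV}; 9:grikrern {VERB,ADJ}.
Position 1: tagging it NOUN would leave rule 4 unsatisfiable, so it must be ADJ.
Position 3: tagging it ADJ would leave rule 3 unsatisfiable, so it must be NOUN.
Position 4: tagging it ADJ would leave rule 3 unsatisfiable, so it must be NOUN.
Position 5: tagging it ADJ would leave rule 3 unsatisfiable, so it must be VERB.
Position 9: tagging it ADJ would leave rule 3 unsatisfiable, so it must be VERB.
The unique satisfying tagging is: ADJ ADV NOUN NOUN VERB ADV ADV ADV VERB.
Verifying each rule — rule 1 satisfied; rule 2 satisfied; rule 3 satisfied; rule 4 satisfied.

ADJ ADV NOUN NOUN VERB ADV ADV ADV VERB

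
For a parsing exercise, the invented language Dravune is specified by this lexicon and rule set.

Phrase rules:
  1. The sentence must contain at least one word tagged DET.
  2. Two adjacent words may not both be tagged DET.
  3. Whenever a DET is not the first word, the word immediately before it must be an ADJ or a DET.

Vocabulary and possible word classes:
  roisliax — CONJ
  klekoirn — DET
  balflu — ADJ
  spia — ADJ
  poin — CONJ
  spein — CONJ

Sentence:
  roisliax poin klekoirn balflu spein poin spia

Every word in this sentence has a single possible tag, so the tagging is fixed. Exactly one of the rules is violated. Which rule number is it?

3

Fixed tagging: CONJ CONJ DET ADJ CONJ CONJ ADJ.
Rule check: R1 pass, R2 pass, R3 fail.
Only rule 3 fails.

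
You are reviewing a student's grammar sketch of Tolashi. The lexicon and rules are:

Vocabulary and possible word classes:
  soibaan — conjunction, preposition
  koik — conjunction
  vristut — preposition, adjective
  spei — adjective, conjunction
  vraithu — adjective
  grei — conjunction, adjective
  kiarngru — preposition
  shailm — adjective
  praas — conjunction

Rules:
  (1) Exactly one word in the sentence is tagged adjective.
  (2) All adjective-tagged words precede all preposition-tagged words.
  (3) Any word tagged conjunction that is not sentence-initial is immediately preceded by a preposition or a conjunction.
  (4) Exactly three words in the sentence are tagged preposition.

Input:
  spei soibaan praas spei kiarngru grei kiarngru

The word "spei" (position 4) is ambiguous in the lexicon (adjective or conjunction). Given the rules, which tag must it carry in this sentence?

conjunction

Candidates per position — 1:spei {adjective,conjunction}; 2:soibaan {conjunction,preposition}; 3:praas {conjunction}; 4:spei {adjective,conjunction}; 5:kiarngru {preposition}; 6:grei {conjunction,adjective}; 7:kiarngru {preposition}.
Word 2 cannot be conjunction — rule 4 would then fail for every completion. It is preposition.
Word 4 cannot be adjective — rule 2 would then fail for every completion. It is conjunction.
Word 6 cannot be adjective — rule 2 would then fail for every completion. It is conjunction.
Word 1 cannot be conjunction — rule 1 would then fail for every completion. It is adjective.
So the tagging must be: adjective preposition conjunction conjunction preposition conjunction preposition.
Check: rule 1 satisfied; rule 2 satisfied; rule 3 satisfied; rule 4 satisfied.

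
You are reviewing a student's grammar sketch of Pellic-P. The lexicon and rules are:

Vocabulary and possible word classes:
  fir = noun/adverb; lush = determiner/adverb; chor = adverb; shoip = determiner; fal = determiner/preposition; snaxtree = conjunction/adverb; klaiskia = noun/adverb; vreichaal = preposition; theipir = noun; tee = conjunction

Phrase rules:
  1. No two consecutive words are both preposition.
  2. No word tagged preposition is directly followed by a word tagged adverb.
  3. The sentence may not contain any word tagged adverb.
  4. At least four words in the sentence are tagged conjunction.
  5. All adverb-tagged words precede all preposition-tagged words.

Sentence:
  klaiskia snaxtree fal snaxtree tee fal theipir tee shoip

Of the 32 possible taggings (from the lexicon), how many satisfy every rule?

Candidates per position — 1:klaiskia {noun,adverb}; 2:snaxtree {conjunction,adverb}; 3:fal {determiner,preposition}; 4:snaxtree {conjunction,adverb}; 5:tee {conjunction}; 6:fal {determiner,preposition}; 7:theipir {noun}; 8:tee {conjunction}; 9:shoip {determiner}.
There are 32 candidate sequences in total.
The sequences that satisfy every rule: noun conjunction determiner conjunction conjunction determiner noun conjunction determiner; noun conjunction determiner conjunction conjunction preposition noun conjunction determiner; noun conjunction preposition conjunction conjunction determiner noun conjunction determiner; noun conjunction preposition conjunction conjunction preposition noun conjunction determiner.
Count = 4.

4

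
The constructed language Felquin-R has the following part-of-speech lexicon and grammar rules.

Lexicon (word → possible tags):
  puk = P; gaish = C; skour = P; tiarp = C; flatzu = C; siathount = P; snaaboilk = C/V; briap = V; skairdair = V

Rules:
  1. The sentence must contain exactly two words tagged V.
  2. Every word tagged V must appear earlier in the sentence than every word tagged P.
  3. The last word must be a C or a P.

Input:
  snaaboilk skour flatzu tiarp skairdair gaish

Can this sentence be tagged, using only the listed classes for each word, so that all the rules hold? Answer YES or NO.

NO

Candidates per position — 1:snaaboilk {C,V}; 2:skour {P}; 3:flatzu {C}; 4:tiarp {C}; 5:skairdair {V}; 6:gaish {C}.
Rule 2 cannot be satisfied by any choice of tags from the lexicon.
So there is no consistent tagging.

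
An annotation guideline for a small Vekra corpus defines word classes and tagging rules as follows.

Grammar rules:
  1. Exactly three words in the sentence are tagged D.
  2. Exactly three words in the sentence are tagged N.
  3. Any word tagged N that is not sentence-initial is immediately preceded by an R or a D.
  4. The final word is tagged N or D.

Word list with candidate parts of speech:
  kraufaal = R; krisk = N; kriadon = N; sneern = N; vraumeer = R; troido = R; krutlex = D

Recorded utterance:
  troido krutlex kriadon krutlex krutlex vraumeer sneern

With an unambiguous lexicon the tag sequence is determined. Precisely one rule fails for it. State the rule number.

2

Fixed tagging: R D N D D R N.
Checking each rule: R1 ✓, R2 ✗, R3 ✓, R4 ✓.
Only rule 2 fails.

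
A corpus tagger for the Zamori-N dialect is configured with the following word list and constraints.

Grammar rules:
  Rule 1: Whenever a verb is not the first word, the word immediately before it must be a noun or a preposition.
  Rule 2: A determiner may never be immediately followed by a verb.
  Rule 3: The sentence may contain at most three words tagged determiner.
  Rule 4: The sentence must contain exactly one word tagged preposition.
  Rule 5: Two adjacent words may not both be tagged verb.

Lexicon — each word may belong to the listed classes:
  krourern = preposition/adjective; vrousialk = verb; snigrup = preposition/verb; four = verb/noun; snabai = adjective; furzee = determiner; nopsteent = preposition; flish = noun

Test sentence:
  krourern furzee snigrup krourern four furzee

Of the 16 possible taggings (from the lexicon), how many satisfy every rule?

1

Candidates per position — 1:krourern {preposition,adjective}; 2:furzee {determiner}; 3:snigrup {preposition,verb}; 4:krourern {preposition,adjective}; 5:four {verb,noun}; 6:furzee {determiner}.
There are 16 candidate sequences in total.
The sequences that satisfy every rule: adjective determiner preposition adjective noun determiner.
Count = 1.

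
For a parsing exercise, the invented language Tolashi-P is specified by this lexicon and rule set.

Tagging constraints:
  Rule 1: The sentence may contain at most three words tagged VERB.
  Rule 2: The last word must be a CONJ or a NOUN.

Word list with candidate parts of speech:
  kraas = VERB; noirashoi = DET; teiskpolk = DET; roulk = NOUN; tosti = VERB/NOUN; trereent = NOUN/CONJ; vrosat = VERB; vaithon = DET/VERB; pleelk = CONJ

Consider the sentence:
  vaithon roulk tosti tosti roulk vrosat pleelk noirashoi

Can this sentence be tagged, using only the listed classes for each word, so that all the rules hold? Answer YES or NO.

Candidates per position — 1:vaithon {DET,VERB}; 2:roulk {NOUN}; 3:tosti {VERB,NOUN}; 4:tosti {VERB,NOUN}; 5:roulk {NOUN}; 6:vrosat {VERB}; 7:pleelk {CONJ}; 8:noirashoi {DET}.
Rule 2 cannot be satisfied by any choice of tags from the lexicon.
So there is no consistent tagging.

NO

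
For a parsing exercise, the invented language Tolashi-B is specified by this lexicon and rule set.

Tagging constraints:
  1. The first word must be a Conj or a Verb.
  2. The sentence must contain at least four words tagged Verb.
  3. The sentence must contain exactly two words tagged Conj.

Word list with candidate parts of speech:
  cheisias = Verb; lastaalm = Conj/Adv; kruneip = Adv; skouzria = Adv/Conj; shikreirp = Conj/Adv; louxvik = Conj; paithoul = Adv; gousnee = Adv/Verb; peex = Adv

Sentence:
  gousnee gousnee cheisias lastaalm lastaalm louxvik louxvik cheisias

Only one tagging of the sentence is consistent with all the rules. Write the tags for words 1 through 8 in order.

Candidates per position — 1:gousnee {Adv,Verb}; 2:gousnee {Adv,Verb}; 3:cheisias {Verb}; 4:lastaalm {Conj,Adv}; 5:lastaalm {Conj,Adv}; 6:louxvik {Conj}; 7:louxvik {Conj}; 8:cheisias {Verb}.
Position 1: Adv is ruled out by rule 1; that leaves Verb.
Position 2: Adv is ruled out by rule 2; that leaves Verb.
Position 4: Conj is ruled out by rule 3; that leaves Adv.
Position 5: Conj is ruled out by rule 3; that leaves Adv.
The unique satisfying tagging is: Verb Verb Verb Adv Adv Conj Conj Verb.
Check: rule 1 holds; rule 2 holds; rule 3 holds.

Verb Verb Verb Adv Adv Conj Conj Verb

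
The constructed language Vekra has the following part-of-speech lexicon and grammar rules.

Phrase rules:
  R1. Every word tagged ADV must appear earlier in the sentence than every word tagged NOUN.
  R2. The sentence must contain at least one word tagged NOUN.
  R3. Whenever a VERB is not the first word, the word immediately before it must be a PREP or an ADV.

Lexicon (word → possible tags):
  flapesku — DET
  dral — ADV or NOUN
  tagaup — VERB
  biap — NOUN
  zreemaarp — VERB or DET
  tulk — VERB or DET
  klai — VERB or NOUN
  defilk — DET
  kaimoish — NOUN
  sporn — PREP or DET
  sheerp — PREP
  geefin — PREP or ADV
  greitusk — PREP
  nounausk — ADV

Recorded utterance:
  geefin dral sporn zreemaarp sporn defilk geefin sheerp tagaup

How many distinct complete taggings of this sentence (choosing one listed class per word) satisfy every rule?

Candidates per position — 1:geefin {PREP,ADV}; 2:dral {ADV,NOUN}; 3:sporn {PREP,DET}; 4:zreemaarp {VERB,DET}; 5:sporn {PREP,DET}; 6:defilk {DET}; 7:geefin {PREP,ADV}; 8:sheerp {PREP}; 9:tagaup {VERB}.
There are 64 candidate sequences in total.
Checking each against the rules leaves 12 sequences.
Count = 12.

12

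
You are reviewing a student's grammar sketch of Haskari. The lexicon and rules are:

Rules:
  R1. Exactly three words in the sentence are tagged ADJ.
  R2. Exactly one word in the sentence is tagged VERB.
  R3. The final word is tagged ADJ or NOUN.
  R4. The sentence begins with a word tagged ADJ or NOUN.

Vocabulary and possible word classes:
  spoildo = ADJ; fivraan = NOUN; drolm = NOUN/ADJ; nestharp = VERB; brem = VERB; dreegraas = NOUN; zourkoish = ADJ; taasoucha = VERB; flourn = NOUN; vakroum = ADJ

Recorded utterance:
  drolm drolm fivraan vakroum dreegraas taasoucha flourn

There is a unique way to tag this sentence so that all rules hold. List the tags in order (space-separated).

Candidates per position — 1:drolm {NOUN,ADJ}; 2:drolm {NOUN,ADJ}; 3:fivraan {NOUN}; 4:vakroum {ADJ}; 5:dreegraas {NOUN}; 6:taasoucha {VERB}; 7:flourn {NOUN}.
Position 1: tagging it NOUN would leave rule 1 unsatisfiable, so it must be ADJ.
Position 2: tagging it NOUN would leave rule 1 unsatisfiable, so it must be ADJ.
That leaves exactly one tagging: ADJ ADJ NOUN ADJ NOUN VERB NOUN.
Check: rule 1 ok; rule 2 ok; rule 3 ok; rule 4 ok.

ADJ ADJ NOUN ADJ NOUN VERB NOUN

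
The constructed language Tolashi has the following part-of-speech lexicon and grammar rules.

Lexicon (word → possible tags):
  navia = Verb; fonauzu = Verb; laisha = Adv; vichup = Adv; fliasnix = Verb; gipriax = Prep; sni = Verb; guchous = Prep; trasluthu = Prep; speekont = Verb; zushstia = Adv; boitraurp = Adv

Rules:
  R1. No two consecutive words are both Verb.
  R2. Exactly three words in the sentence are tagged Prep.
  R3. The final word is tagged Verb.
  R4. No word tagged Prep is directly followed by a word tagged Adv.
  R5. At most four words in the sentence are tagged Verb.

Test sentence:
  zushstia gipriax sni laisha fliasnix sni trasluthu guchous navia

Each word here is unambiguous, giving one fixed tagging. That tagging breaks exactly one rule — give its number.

1

Fixed tagging: Adv Prep Verb Adv Verb Verb Prep Prep Verb.
Checking each rule: R1 violated, R2 holds, R3 holds, R4 holds, R5 holds.
Only rule 1 fails.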